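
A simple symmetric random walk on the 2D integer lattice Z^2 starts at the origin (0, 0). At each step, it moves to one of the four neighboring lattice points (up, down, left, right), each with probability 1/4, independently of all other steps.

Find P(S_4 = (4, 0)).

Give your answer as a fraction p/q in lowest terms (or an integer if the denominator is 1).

Let h be the number of horizontal steps (so 4-h are vertical). To end at (4,0) need (h+4)/2 right-steps and ((4-h)+0)/2 up-steps.
Sum over h with 4 ≤ h ≤ 4, h ≡ 0 (mod 2), 4-h ≡ 0 (mod 2):
h=4: C(4,4)·C(4,4)·C(0,0) = 1·1·1 = 1
Total favorable: 1
Total paths: 4^4 = 256
P = 1/256 = 1/256

Answer: 1/256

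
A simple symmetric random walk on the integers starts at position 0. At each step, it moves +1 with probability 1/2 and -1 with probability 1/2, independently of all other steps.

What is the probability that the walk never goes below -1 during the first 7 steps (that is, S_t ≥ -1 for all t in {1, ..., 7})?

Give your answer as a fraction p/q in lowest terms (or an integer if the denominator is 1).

Answer: 35/64

Derivation:
Let f(t,s) = #length-t paths at position s with S_1..S_t all ≥ -1.
f(t,s) = f(t-1,s-1) + f(t-1,s+1) for s ≥ -1; f(t,s) = 0 for s < -1.
t=0: f(0,0)=1
t=1: f(1,-1)=1 f(1,1)=1
t=2: f(2,0)=2 f(2,2)=1
t=3: f(3,-1)=2 f(3,1)=3 f(3,3)=1
t=4: f(4,0)=5 f(4,2)=4 f(4,4)=1
t=5: f(5,-1)=5 f(5,1)=9 f(5,3)=5 f(5,5)=1
t=6: f(6,0)=14 f(6,2)=14 f(6,4)=6 f(6,6)=1
t=7: f(7,-1)=14 f(7,1)=28 f(7,3)=20 f(7,5)=7 f(7,7)=1
Σ_s f(7,s) = 70
P = 70/128 = 35/64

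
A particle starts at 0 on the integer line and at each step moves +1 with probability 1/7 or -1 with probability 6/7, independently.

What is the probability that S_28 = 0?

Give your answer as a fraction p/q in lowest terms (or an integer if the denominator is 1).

To be at 0 after 28 steps: need exactly 14 steps of +1 and 14 of -1.
Number of such sequences: C(28,14) = 40116600
Each has probability (1/7)^14 · (6/7)^14 = 78364164096/459986536544739960976801
P = 40116600 · 78364164096/459986536544739960976801 = 3143703825373593600/459986536544739960976801

Answer: 3143703825373593600/459986536544739960976801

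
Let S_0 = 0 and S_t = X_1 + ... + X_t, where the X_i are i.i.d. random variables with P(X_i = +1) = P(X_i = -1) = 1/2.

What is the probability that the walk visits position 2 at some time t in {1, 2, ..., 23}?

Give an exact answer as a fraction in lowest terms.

Answer: 1421113/2097152

Derivation:
Count via complement. Let g(t,s) = #length-t paths at position s with S_1..S_t all ≠ 2.
g(t,s) = g(t-1,s-1) + g(t-1,s+1) for s ≠ 2; g(t,2) = 0.
t=0: g(0,0)=1
t=1: g(1,-1)=1 g(1,1)=1
t=2: g(2,-2)=1 g(2,0)=2
t=3: g(3,-3)=1 g(3,-1)=3 g(3,1)=2
t=4: g(4,-4)=1 g(4,-2)=4 g(4,0)=5
t=5: g(5,-5)=1 g(5,-3)=5 g(5,-1)=9 g(5,1)=5
t=6: g(6,-6)=1 g(6,-4)=6 g(6,-2)=14 g(6,0)=14
t=7: g(7,-7)=1 g(7,-5)=7 g(7,-3)=20 g(7,-1)=28 g(7,1)=14
t=8: g(8,-8)=1 g(8,-6)=8 g(8,-4)=27 g(8,-2)=48 g(8,0)=42
t=9: g(9,-9)=1 g(9,-7)=9 g(9,-5)=35 g(9,-3)=75 g(9,-1)=90 g(9,1)=42
t=10: g(10,-10)=1 g(10,-8)=10 g(10,-6)=44 g(10,-4)=110 g(10,-2)=165 g(10,0)=132
t=11: g(11,-11)=1 g(11,-9)=11 g(11,-7)=54 g(11,-5)=154 g(11,-3)=275 g(11,-1)=297 g(11,1)=132
t=12: g(12,-12)=1 g(12,-10)=12 g(12,-8)=65 g(12,-6)=208 g(12,-4)=429 g(12,-2)=572 g(12,0)=429
t=13: g(13,-13)=1 g(13,-11)=13 g(13,-9)=77 g(13,-7)=273 g(13,-5)=637 g(13,-3)=1001 g(13,-1)=1001 g(13,1)=429
t=14: g(14,-14)=1 g(14,-12)=14 g(14,-10)=90 g(14,-8)=350 g(14,-6)=910 g(14,-4)=1638 g(14,-2)=2002 g(14,0)=1430
t=15: g(15,-15)=1 g(15,-13)=15 g(15,-11)=104 g(15,-9)=440 g(15,-7)=1260 g(15,-5)=2548 g(15,-3)=3640 g(15,-1)=3432 g(15,1)=1430
t=16: g(16,-16)=1 g(16,-14)=16 g(16,-12)=119 g(16,-10)=544 g(16,-8)=1700 g(16,-6)=3808 g(16,-4)=6188 g(16,-2)=7072 g(16,0)=4862
t=17: g(17,-17)=1 g(17,-15)=17 g(17,-13)=135 g(17,-11)=663 g(17,-9)=2244 g(17,-7)=5508 g(17,-5)=9996 g(17,-3)=13260 g(17,-1)=11934 g(17,1)=4862
t=18: g(18,-18)=1 g(18,-16)=18 g(18,-14)=152 g(18,-12)=798 g(18,-10)=2907 g(18,-8)=7752 g(18,-6)=15504 g(18,-4)=23256 g(18,-2)=25194 g(18,0)=16796
t=19: g(19,-19)=1 g(19,-17)=19 g(19,-15)=170 g(19,-13)=950 g(19,-11)=3705 g(19,-9)=10659 g(19,-7)=23256 g(19,-5)=38760 g(19,-3)=48450 g(19,-1)=41990 g(19,1)=16796
t=20: g(20,-20)=1 g(20,-18)=20 g(20,-16)=189 g(20,-14)=1120 g(20,-12)=4655 g(20,-10)=14364 g(20,-8)=33915 g(20,-6)=62016 g(20,-4)=87210 g(20,-2)=90440 g(20,0)=58786
t=21: g(21,-21)=1 g(21,-19)=21 g(21,-17)=209 g(21,-15)=1309 g(21,-13)=5775 g(21,-11)=19019 g(21,-9)=48279 g(21,-7)=95931 g(21,-5)=149226 g(21,-3)=177650 g(21,-1)=149226 g(21,1)=58786
t=22: g(22,-22)=1 g(22,-20)=22 g(22,-18)=230 g(22,-16)=1518 g(22,-14)=7084 g(22,-12)=24794 g(22,-10)=67298 g(22,-8)=144210 g(22,-6)=245157 g(22,-4)=326876 g(22,-2)=326876 g(22,0)=208012
t=23: g(23,-23)=1 g(23,-21)=23 g(23,-19)=252 g(23,-17)=1748 g(23,-15)=8602 g(23,-13)=31878 g(23,-11)=92092 g(23,-9)=211508 g(23,-7)=389367 g(23,-5)=572033 g(23,-3)=653752 g(23,-1)=534888 g(23,1)=208012
Paths never hitting 2: Σ_s g(23,s) = 2704156
Paths hitting 2: 2^23 - 2704156 = 5684452
P = 5684452/8388608 = 1421113/2097152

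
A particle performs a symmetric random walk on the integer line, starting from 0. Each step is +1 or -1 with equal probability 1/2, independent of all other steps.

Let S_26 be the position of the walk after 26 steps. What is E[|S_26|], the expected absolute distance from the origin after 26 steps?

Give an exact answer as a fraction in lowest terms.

Answer: 16900975/4194304

Derivation:
S_26 takes values m ≡ 0 (mod 2) with |m| ≤ 26; P(S_26=m) = C(26,(26+m)/2)/2^26.
Total paths: 2^26 = 67108864
Distribution: P(S=-26)=1/67108864, P(S=-24)=26/67108864, P(S=-22)=325/67108864, P(S=-20)=2600/67108864, P(S=-18)=14950/67108864, P(S=-16)=65780/67108864, P(S=-14)=230230/67108864, P(S=-12)=657800/67108864, P(S=-10)=1562275/67108864, P(S=-8)=3124550/67108864, P(S=-6)=5311735/67108864, P(S=-4)=7726160/67108864, P(S=-2)=9657700/67108864, P(S=0)=10400600/67108864, P(S=2)=9657700/67108864, P(S=4)=7726160/67108864, P(S=6)=5311735/67108864, P(S=8)=3124550/67108864, P(S=10)=1562275/67108864, P(S=12)=657800/67108864, P(S=14)=230230/67108864, P(S=16)=65780/67108864, P(S=18)=14950/67108864, P(S=20)=2600/67108864, P(S=22)=325/67108864, P(S=24)=26/67108864, P(S=26)=1/67108864
E[|S_26|] = Σ_m |m|·P(S_26=m) = 270415600/67108864 = 16900975/4194304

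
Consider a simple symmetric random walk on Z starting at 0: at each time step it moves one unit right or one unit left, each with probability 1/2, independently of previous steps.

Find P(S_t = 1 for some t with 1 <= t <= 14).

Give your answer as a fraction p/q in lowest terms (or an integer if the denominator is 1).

Answer: 1619/2048

Derivation:
Count via complement. Let g(t,s) = #length-t paths at position s with S_1..S_t all ≠ 1.
g(t,s) = g(t-1,s-1) + g(t-1,s+1) for s ≠ 1; g(t,1) = 0.
t=0: g(0,0)=1
t=1: g(1,-1)=1
t=2: g(2,-2)=1 g(2,0)=1
t=3: g(3,-3)=1 g(3,-1)=2
t=4: g(4,-4)=1 g(4,-2)=3 g(4,0)=2
t=5: g(5,-5)=1 g(5,-3)=4 g(5,-1)=5
t=6: g(6,-6)=1 g(6,-4)=5 g(6,-2)=9 g(6,0)=5
t=7: g(7,-7)=1 g(7,-5)=6 g(7,-3)=14 g(7,-1)=14
t=8: g(8,-8)=1 g(8,-6)=7 g(8,-4)=20 g(8,-2)=28 g(8,0)=14
t=9: g(9,-9)=1 g(9,-7)=8 g(9,-5)=27 g(9,-3)=48 g(9,-1)=42
t=10: g(10,-10)=1 g(10,-8)=9 g(10,-6)=35 g(10,-4)=75 g(10,-2)=90 g(10,0)=42
t=11: g(11,-11)=1 g(11,-9)=10 g(11,-7)=44 g(11,-5)=110 g(11,-3)=165 g(11,-1)=132
t=12: g(12,-12)=1 g(12,-10)=11 g(12,-8)=54 g(12,-6)=154 g(12,-4)=275 g(12,-2)=297 g(12,0)=132
t=13: g(13,-13)=1 g(13,-11)=12 g(13,-9)=65 g(13,-7)=208 g(13,-5)=429 g(13,-3)=572 g(13,-1)=429
t=14: g(14,-14)=1 g(14,-12)=13 g(14,-10)=77 g(14,-8)=273 g(14,-6)=637 g(14,-4)=1001 g(14,-2)=1001 g(14,0)=429
Paths never hitting 1: Σ_s g(14,s) = 3432
Paths hitting 1: 2^14 - 3432 = 12952
P = 12952/16384 = 1619/2048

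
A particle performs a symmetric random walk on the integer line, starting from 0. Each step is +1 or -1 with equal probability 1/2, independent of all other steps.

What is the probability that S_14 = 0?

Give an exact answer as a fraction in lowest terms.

Answer: 429/2048

Derivation:
To return to 0 after 14 steps: need exactly 7 steps of +1 and 7 of -1.
Favorable paths: C(14,7) = 3432
Total paths: 2^14 = 16384
P = 3432/16384 = 429/2048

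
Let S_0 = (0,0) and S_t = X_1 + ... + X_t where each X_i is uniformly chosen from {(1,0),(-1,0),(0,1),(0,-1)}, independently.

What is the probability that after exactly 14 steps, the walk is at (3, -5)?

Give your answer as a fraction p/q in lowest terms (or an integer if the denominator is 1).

Let h be the number of horizontal steps (so 14-h are vertical). To end at (3,-5) need (h+3)/2 right-steps and ((14-h)-5)/2 up-steps.
Sum over h with 3 ≤ h ≤ 9, h ≡ 1 (mod 2), 14-h ≡ 1 (mod 2):
h=3: C(14,3)·C(3,3)·C(11,3) = 364·1·165 = 60060
h=5: C(14,5)·C(5,4)·C(9,2) = 2002·5·36 = 360360
h=7: C(14,7)·C(7,5)·C(7,1) = 3432·21·7 = 504504
h=9: C(14,9)·C(9,6)·C(5,0) = 2002·84·1 = 168168
Total favorable: 1093092
Total paths: 4^14 = 268435456
P = 1093092/268435456 = 273273/67108864

Answer: 273273/67108864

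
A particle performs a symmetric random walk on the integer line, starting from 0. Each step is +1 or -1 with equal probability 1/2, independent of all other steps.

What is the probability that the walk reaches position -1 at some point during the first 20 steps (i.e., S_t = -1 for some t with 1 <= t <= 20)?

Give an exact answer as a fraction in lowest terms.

Count via complement. Let g(t,s) = #length-t paths at position s with S_1..S_t all ≠ -1.
g(t,s) = g(t-1,s-1) + g(t-1,s+1) for s ≠ -1; g(t,-1) = 0.
t=0: g(0,0)=1
t=1: g(1,1)=1
t=2: g(2,0)=1 g(2,2)=1
t=3: g(3,1)=2 g(3,3)=1
t=4: g(4,0)=2 g(4,2)=3 g(4,4)=1
t=5: g(5,1)=5 g(5,3)=4 g(5,5)=1
t=6: g(6,0)=5 g(6,2)=9 g(6,4)=5 g(6,6)=1
t=7: g(7,1)=14 g(7,3)=14 g(7,5)=6 g(7,7)=1
t=8: g(8,0)=14 g(8,2)=28 g(8,4)=20 g(8,6)=7 g(8,8)=1
t=9: g(9,1)=42 g(9,3)=48 g(9,5)=27 g(9,7)=8 g(9,9)=1
t=10: g(10,0)=42 g(10,2)=90 g(10,4)=75 g(10,6)=35 g(10,8)=9 g(10,10)=1
t=11: g(11,1)=132 g(11,3)=165 g(11,5)=110 g(11,7)=44 g(11,9)=10 g(11,11)=1
t=12: g(12,0)=132 g(12,2)=297 g(12,4)=275 g(12,6)=154 g(12,8)=54 g(12,10)=11 g(12,12)=1
t=13: g(13,1)=429 g(13,3)=572 g(13,5)=429 g(13,7)=208 g(13,9)=65 g(13,11)=12 g(13,13)=1
t=14: g(14,0)=429 g(14,2)=1001 g(14,4)=1001 g(14,6)=637 g(14,8)=273 g(14,10)=77 g(14,12)=13 g(14,14)=1
t=15: g(15,1)=1430 g(15,3)=2002 g(15,5)=1638 g(15,7)=910 g(15,9)=350 g(15,11)=90 g(15,13)=14 g(15,15)=1
t=16: g(16,0)=1430 g(16,2)=3432 g(16,4)=3640 g(16,6)=2548 g(16,8)=1260 g(16,10)=440 g(16,12)=104 g(16,14)=15 g(16,16)=1
t=17: g(17,1)=4862 g(17,3)=7072 g(17,5)=6188 g(17,7)=3808 g(17,9)=1700 g(17,11)=544 g(17,13)=119 g(17,15)=16 g(17,17)=1
t=18: g(18,0)=4862 g(18,2)=11934 g(18,4)=13260 g(18,6)=9996 g(18,8)=5508 g(18,10)=2244 g(18,12)=663 g(18,14)=135 g(18,16)=17 g(18,18)=1
t=19: g(19,1)=16796 g(19,3)=25194 g(19,5)=23256 g(19,7)=15504 g(19,9)=7752 g(19,11)=2907 g(19,13)=798 g(19,15)=152 g(19,17)=18 g(19,19)=1
t=20: g(20,0)=16796 g(20,2)=41990 g(20,4)=48450 g(20,6)=38760 g(20,8)=23256 g(20,10)=10659 g(20,12)=3705 g(20,14)=950 g(20,16)=170 g(20,18)=19 g(20,20)=1
Paths never hitting -1: Σ_s g(20,s) = 184756
Paths hitting -1: 2^20 - 184756 = 863820
P = 863820/1048576 = 215955/262144

Answer: 215955/262144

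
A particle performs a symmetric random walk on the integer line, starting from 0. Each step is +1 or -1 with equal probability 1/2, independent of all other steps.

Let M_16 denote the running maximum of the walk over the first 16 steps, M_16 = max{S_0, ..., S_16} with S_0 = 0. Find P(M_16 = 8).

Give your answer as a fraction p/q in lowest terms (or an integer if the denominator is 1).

Answer: 455/16384

Derivation:
Let M_16 = max(S_0,...,S_16). Use the reflection principle: for j ≥ 1, #{paths with M_16 ≥ j} = #{S_16 ≥ j} + #{S_16 ≥ j+1}.
By reflection, #{M_16 ≥ 8} = #{S_16 ≥ 8} + #{S_16 ≥ 9} = 2517 + 697 = 3214.
#{M_16 ≥ 9} = #{S_16 ≥ 9} + #{S_16 ≥ 10} = 697 + 697 = 1394.
#{M_16 = 8} = 3214 - 1394 = 1820.
P(M_16 = 8) = 1820/65536 = 455/16384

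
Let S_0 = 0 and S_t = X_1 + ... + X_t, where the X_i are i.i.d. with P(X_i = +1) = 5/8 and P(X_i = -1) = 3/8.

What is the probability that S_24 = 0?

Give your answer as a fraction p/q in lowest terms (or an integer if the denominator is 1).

Answer: 87713584521240234375/1180591620717411303424

Derivation:
To be at 0 after 24 steps: need exactly 12 steps of +1 and 12 of -1.
Number of such sequences: C(24,12) = 2704156
Each has probability (5/8)^12 · (3/8)^12 = 129746337890625/4722366482869645213696
P = 2704156 · 129746337890625/4722366482869645213696 = 87713584521240234375/1180591620717411303424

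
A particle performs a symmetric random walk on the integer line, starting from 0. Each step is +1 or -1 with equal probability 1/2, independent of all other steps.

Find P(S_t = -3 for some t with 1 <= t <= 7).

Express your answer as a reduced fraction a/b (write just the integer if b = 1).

Answer: 37/128

Derivation:
Count via complement. Let g(t,s) = #length-t paths at position s with S_1..S_t all ≠ -3.
g(t,s) = g(t-1,s-1) + g(t-1,s+1) for s ≠ -3; g(t,-3) = 0.
t=0: g(0,0)=1
t=1: g(1,-1)=1 g(1,1)=1
t=2: g(2,-2)=1 g(2,0)=2 g(2,2)=1
t=3: g(3,-1)=3 g(3,1)=3 g(3,3)=1
t=4: g(4,-2)=3 g(4,0)=6 g(4,2)=4 g(4,4)=1
t=5: g(5,-1)=9 g(5,1)=10 g(5,3)=5 g(5,5)=1
t=6: g(6,-2)=9 g(6,0)=19 g(6,2)=15 g(6,4)=6 g(6,6)=1
t=7: g(7,-1)=28 g(7,1)=34 g(7,3)=21 g(7,5)=7 g(7,7)=1
Paths never hitting -3: Σ_s g(7,s) = 91
Paths hitting -3: 2^7 - 91 = 37
P = 37/128 = 37/128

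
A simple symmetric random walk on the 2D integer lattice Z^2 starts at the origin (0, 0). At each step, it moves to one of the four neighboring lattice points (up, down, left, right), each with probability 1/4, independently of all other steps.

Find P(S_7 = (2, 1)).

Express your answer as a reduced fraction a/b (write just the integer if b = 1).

Let h be the number of horizontal steps (so 7-h are vertical). To end at (2,1) need (h+2)/2 right-steps and ((7-h)+1)/2 up-steps.
Sum over h with 2 ≤ h ≤ 6, h ≡ 0 (mod 2), 7-h ≡ 1 (mod 2):
h=2: C(7,2)·C(2,2)·C(5,3) = 21·1·10 = 210
h=4: C(7,4)·C(4,3)·C(3,2) = 35·4·3 = 420
h=6: C(7,6)·C(6,4)·C(1,1) = 7·15·1 = 105
Total favorable: 735
Total paths: 4^7 = 16384
P = 735/16384 = 735/16384

Answer: 735/16384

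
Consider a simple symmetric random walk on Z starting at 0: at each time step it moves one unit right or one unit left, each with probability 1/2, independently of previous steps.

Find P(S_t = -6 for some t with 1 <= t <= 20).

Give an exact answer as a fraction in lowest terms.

Count via complement. Let g(t,s) = #length-t paths at position s with S_1..S_t all ≠ -6.
g(t,s) = g(t-1,s-1) + g(t-1,s+1) for s ≠ -6; g(t,-6) = 0.
t=0: g(0,0)=1
t=1: g(1,-1)=1 g(1,1)=1
t=2: g(2,-2)=1 g(2,0)=2 g(2,2)=1
t=3: g(3,-3)=1 g(3,-1)=3 g(3,1)=3 g(3,3)=1
t=4: g(4,-4)=1 g(4,-2)=4 g(4,0)=6 g(4,2)=4 g(4,4)=1
t=5: g(5,-5)=1 g(5,-3)=5 g(5,-1)=10 g(5,1)=10 g(5,3)=5 g(5,5)=1
t=6: g(6,-4)=6 g(6,-2)=15 g(6,0)=20 g(6,2)=15 g(6,4)=6 g(6,6)=1
t=7: g(7,-5)=6 g(7,-3)=21 g(7,-1)=35 g(7,1)=35 g(7,3)=21 g(7,5)=7 g(7,7)=1
t=8: g(8,-4)=27 g(8,-2)=56 g(8,0)=70 g(8,2)=56 g(8,4)=28 g(8,6)=8 g(8,8)=1
t=9: g(9,-5)=27 g(9,-3)=83 g(9,-1)=126 g(9,1)=126 g(9,3)=84 g(9,5)=36 g(9,7)=9 g(9,9)=1
t=10: g(10,-4)=110 g(10,-2)=209 g(10,0)=252 g(10,2)=210 g(10,4)=120 g(10,6)=45 g(10,8)=10 g(10,10)=1
t=11: g(11,-5)=110 g(11,-3)=319 g(11,-1)=461 g(11,1)=462 g(11,3)=330 g(11,5)=165 g(11,7)=55 g(11,9)=11 g(11,11)=1
t=12: g(12,-4)=429 g(12,-2)=780 g(12,0)=923 g(12,2)=792 g(12,4)=495 g(12,6)=220 g(12,8)=66 g(12,10)=12 g(12,12)=1
t=13: g(13,-5)=429 g(13,-3)=1209 g(13,-1)=1703 g(13,1)=1715 g(13,3)=1287 g(13,5)=715 g(13,7)=286 g(13,9)=78 g(13,11)=13 g(13,13)=1
t=14: g(14,-4)=1638 g(14,-2)=2912 g(14,0)=3418 g(14,2)=3002 g(14,4)=2002 g(14,6)=1001 g(14,8)=364 g(14,10)=91 g(14,12)=14 g(14,14)=1
t=15: g(15,-5)=1638 g(15,-3)=4550 g(15,-1)=6330 g(15,1)=6420 g(15,3)=5004 g(15,5)=3003 g(15,7)=1365 g(15,9)=455 g(15,11)=105 g(15,13)=15 g(15,15)=1
t=16: g(16,-4)=6188 g(16,-2)=10880 g(16,0)=12750 g(16,2)=11424 g(16,4)=8007 g(16,6)=4368 g(16,8)=1820 g(16,10)=560 g(16,12)=120 g(16,14)=16 g(16,16)=1
t=17: g(17,-5)=6188 g(17,-3)=17068 g(17,-1)=23630 g(17,1)=24174 g(17,3)=19431 g(17,5)=12375 g(17,7)=6188 g(17,9)=2380 g(17,11)=680 g(17,13)=136 g(17,15)=17 g(17,17)=1
t=18: g(18,-4)=23256 g(18,-2)=40698 g(18,0)=47804 g(18,2)=43605 g(18,4)=31806 g(18,6)=18563 g(18,8)=8568 g(18,10)=3060 g(18,12)=816 g(18,14)=153 g(18,16)=18 g(18,18)=1
t=19: g(19,-5)=23256 g(19,-3)=63954 g(19,-1)=88502 g(19,1)=91409 g(19,3)=75411 g(19,5)=50369 g(19,7)=27131 g(19,9)=11628 g(19,11)=3876 g(19,13)=969 g(19,15)=171 g(19,17)=19 g(19,19)=1
t=20: g(20,-4)=87210 g(20,-2)=152456 g(20,0)=179911 g(20,2)=166820 g(20,4)=125780 g(20,6)=77500 g(20,8)=38759 g(20,10)=15504 g(20,12)=4845 g(20,14)=1140 g(20,16)=190 g(20,18)=20 g(20,20)=1
Paths never hitting -6: Σ_s g(20,s) = 850136
Paths hitting -6: 2^20 - 850136 = 198440
P = 198440/1048576 = 24805/131072

Answer: 24805/131072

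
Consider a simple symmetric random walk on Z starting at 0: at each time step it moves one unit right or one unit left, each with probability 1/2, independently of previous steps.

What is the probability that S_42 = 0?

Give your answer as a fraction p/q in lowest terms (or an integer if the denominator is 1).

To return to 0 after 42 steps: need exactly 21 steps of +1 and 21 of -1.
Favorable paths: C(42,21) = 538257874440
Total paths: 2^42 = 4398046511104
P = 538257874440/4398046511104 = 67282234305/549755813888

Answer: 67282234305/549755813888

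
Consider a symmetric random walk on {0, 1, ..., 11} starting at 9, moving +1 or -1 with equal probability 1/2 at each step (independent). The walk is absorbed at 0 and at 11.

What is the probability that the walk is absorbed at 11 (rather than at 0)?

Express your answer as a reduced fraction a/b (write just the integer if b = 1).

Symmetric walk (p = 1/2): the harmonic-function argument gives P(hit 11 before 0 | start at 9) = a/N.
P = 9/11 = 9/11

Answer: 9/11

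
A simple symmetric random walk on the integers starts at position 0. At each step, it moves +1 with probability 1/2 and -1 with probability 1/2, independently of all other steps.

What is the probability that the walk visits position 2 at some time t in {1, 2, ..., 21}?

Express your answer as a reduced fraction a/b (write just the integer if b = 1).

Count via complement. Let g(t,s) = #length-t paths at position s with S_1..S_t all ≠ 2.
g(t,s) = g(t-1,s-1) + g(t-1,s+1) for s ≠ 2; g(t,2) = 0.
t=0: g(0,0)=1
t=1: g(1,-1)=1 g(1,1)=1
t=2: g(2,-2)=1 g(2,0)=2
t=3: g(3,-3)=1 g(3,-1)=3 g(3,1)=2
t=4: g(4,-4)=1 g(4,-2)=4 g(4,0)=5
t=5: g(5,-5)=1 g(5,-3)=5 g(5,-1)=9 g(5,1)=5
t=6: g(6,-6)=1 g(6,-4)=6 g(6,-2)=14 g(6,0)=14
t=7: g(7,-7)=1 g(7,-5)=7 g(7,-3)=20 g(7,-1)=28 g(7,1)=14
t=8: g(8,-8)=1 g(8,-6)=8 g(8,-4)=27 g(8,-2)=48 g(8,0)=42
t=9: g(9,-9)=1 g(9,-7)=9 g(9,-5)=35 g(9,-3)=75 g(9,-1)=90 g(9,1)=42
t=10: g(10,-10)=1 g(10,-8)=10 g(10,-6)=44 g(10,-4)=110 g(10,-2)=165 g(10,0)=132
t=11: g(11,-11)=1 g(11,-9)=11 g(11,-7)=54 g(11,-5)=154 g(11,-3)=275 g(11,-1)=297 g(11,1)=132
t=12: g(12,-12)=1 g(12,-10)=12 g(12,-8)=65 g(12,-6)=208 g(12,-4)=429 g(12,-2)=572 g(12,0)=429
t=13: g(13,-13)=1 g(13,-11)=13 g(13,-9)=77 g(13,-7)=273 g(13,-5)=637 g(13,-3)=1001 g(13,-1)=1001 g(13,1)=429
t=14: g(14,-14)=1 g(14,-12)=14 g(14,-10)=90 g(14,-8)=350 g(14,-6)=910 g(14,-4)=1638 g(14,-2)=2002 g(14,0)=1430
t=15: g(15,-15)=1 g(15,-13)=15 g(15,-11)=104 g(15,-9)=440 g(15,-7)=1260 g(15,-5)=2548 g(15,-3)=3640 g(15,-1)=3432 g(15,1)=1430
t=16: g(16,-16)=1 g(16,-14)=16 g(16,-12)=119 g(16,-10)=544 g(16,-8)=1700 g(16,-6)=3808 g(16,-4)=6188 g(16,-2)=7072 g(16,0)=4862
t=17: g(17,-17)=1 g(17,-15)=17 g(17,-13)=135 g(17,-11)=663 g(17,-9)=2244 g(17,-7)=5508 g(17,-5)=9996 g(17,-3)=13260 g(17,-1)=11934 g(17,1)=4862
t=18: g(18,-18)=1 g(18,-16)=18 g(18,-14)=152 g(18,-12)=798 g(18,-10)=2907 g(18,-8)=7752 g(18,-6)=15504 g(18,-4)=23256 g(18,-2)=25194 g(18,0)=16796
t=19: g(19,-19)=1 g(19,-17)=19 g(19,-15)=170 g(19,-13)=950 g(19,-11)=3705 g(19,-9)=10659 g(19,-7)=23256 g(19,-5)=38760 g(19,-3)=48450 g(19,-1)=41990 g(19,1)=16796
t=20: g(20,-20)=1 g(20,-18)=20 g(20,-16)=189 g(20,-14)=1120 g(20,-12)=4655 g(20,-10)=14364 g(20,-8)=33915 g(20,-6)=62016 g(20,-4)=87210 g(20,-2)=90440 g(20,0)=58786
t=21: g(21,-21)=1 g(21,-19)=21 g(21,-17)=209 g(21,-15)=1309 g(21,-13)=5775 g(21,-11)=19019 g(21,-9)=48279 g(21,-7)=95931 g(21,-5)=149226 g(21,-3)=177650 g(21,-1)=149226 g(21,1)=58786
Paths never hitting 2: Σ_s g(21,s) = 705432
Paths hitting 2: 2^21 - 705432 = 1391720
P = 1391720/2097152 = 173965/262144

Answer: 173965/262144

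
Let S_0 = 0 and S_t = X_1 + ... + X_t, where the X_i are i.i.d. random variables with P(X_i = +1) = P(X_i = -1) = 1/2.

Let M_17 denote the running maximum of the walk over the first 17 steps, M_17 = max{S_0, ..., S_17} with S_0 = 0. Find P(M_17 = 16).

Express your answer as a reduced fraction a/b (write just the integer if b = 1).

Let M_17 = max(S_0,...,S_17). Use the reflection principle: for j ≥ 1, #{paths with M_17 ≥ j} = #{S_17 ≥ j} + #{S_17 ≥ j+1}.
By reflection, #{M_17 ≥ 16} = #{S_17 ≥ 16} + #{S_17 ≥ 17} = 1 + 1 = 2.
#{M_17 ≥ 17} = #{S_17 ≥ 17} + #{S_17 ≥ 18} = 1 + 0 = 1.
#{M_17 = 16} = 2 - 1 = 1.
P(M_17 = 16) = 1/131072 = 1/131072

Answer: 1/131072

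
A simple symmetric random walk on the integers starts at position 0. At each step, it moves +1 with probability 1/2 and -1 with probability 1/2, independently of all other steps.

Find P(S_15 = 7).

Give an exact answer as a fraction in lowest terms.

Answer: 1365/32768

Derivation:
To reach position 7 after 15 steps: need 11 steps of +1 and 4 of -1.
Favorable paths: C(15,11) = 1365
Total paths: 2^15 = 32768
P = 1365/32768 = 1365/32768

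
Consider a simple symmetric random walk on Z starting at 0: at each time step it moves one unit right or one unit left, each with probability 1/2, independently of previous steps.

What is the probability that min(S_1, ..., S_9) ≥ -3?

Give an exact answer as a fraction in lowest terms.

Let f(t,s) = #length-t paths at position s with S_1..S_t all ≥ -3.
f(t,s) = f(t-1,s-1) + f(t-1,s+1) for s ≥ -3; f(t,s) = 0 for s < -3.
t=0: f(0,0)=1
t=1: f(1,-1)=1 f(1,1)=1
t=2: f(2,-2)=1 f(2,0)=2 f(2,2)=1
t=3: f(3,-3)=1 f(3,-1)=3 f(3,1)=3 f(3,3)=1
t=4: f(4,-2)=4 f(4,0)=6 f(4,2)=4 f(4,4)=1
t=5: f(5,-3)=4 f(5,-1)=10 f(5,1)=10 f(5,3)=5 f(5,5)=1
t=6: f(6,-2)=14 f(6,0)=20 f(6,2)=15 f(6,4)=6 f(6,6)=1
t=7: f(7,-3)=14 f(7,-1)=34 f(7,1)=35 f(7,3)=21 f(7,5)=7 f(7,7)=1
t=8: f(8,-2)=48 f(8,0)=69 f(8,2)=56 f(8,4)=28 f(8,6)=8 f(8,8)=1
t=9: f(9,-3)=48 f(9,-1)=117 f(9,1)=125 f(9,3)=84 f(9,5)=36 f(9,7)=9 f(9,9)=1
Σ_s f(9,s) = 420
P = 420/512 = 105/128

Answer: 105/128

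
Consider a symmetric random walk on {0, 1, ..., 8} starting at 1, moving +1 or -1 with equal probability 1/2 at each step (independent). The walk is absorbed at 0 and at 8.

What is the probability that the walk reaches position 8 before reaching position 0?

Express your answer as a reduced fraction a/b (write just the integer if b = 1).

Symmetric walk (p = 1/2): the harmonic-function argument gives P(hit 8 before 0 | start at 1) = a/N.
P = 1/8 = 1/8

Answer: 1/8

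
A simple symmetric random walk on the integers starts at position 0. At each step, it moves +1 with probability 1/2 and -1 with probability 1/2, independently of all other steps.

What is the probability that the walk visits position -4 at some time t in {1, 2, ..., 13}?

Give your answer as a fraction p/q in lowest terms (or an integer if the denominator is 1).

Answer: 1093/4096

Derivation:
Count via complement. Let g(t,s) = #length-t paths at position s with S_1..S_t all ≠ -4.
g(t,s) = g(t-1,s-1) + g(t-1,s+1) for s ≠ -4; g(t,-4) = 0.
t=0: g(0,0)=1
t=1: g(1,-1)=1 g(1,1)=1
t=2: g(2,-2)=1 g(2,0)=2 g(2,2)=1
t=3: g(3,-3)=1 g(3,-1)=3 g(3,1)=3 g(3,3)=1
t=4: g(4,-2)=4 g(4,0)=6 g(4,2)=4 g(4,4)=1
t=5: g(5,-3)=4 g(5,-1)=10 g(5,1)=10 g(5,3)=5 g(5,5)=1
t=6: g(6,-2)=14 g(6,0)=20 g(6,2)=15 g(6,4)=6 g(6,6)=1
t=7: g(7,-3)=14 g(7,-1)=34 g(7,1)=35 g(7,3)=21 g(7,5)=7 g(7,7)=1
t=8: g(8,-2)=48 g(8,0)=69 g(8,2)=56 g(8,4)=28 g(8,6)=8 g(8,8)=1
t=9: g(9,-3)=48 g(9,-1)=117 g(9,1)=125 g(9,3)=84 g(9,5)=36 g(9,7)=9 g(9,9)=1
t=10: g(10,-2)=165 g(10,0)=242 g(10,2)=209 g(10,4)=120 g(10,6)=45 g(10,8)=10 g(10,10)=1
t=11: g(11,-3)=165 g(11,-1)=407 g(11,1)=451 g(11,3)=329 g(11,5)=165 g(11,7)=55 g(11,9)=11 g(11,11)=1
t=12: g(12,-2)=572 g(12,0)=858 g(12,2)=780 g(12,4)=494 g(12,6)=220 g(12,8)=66 g(12,10)=12 g(12,12)=1
t=13: g(13,-3)=572 g(13,-1)=1430 g(13,1)=1638 g(13,3)=1274 g(13,5)=714 g(13,7)=286 g(13,9)=78 g(13,11)=13 g(13,13)=1
Paths never hitting -4: Σ_s g(13,s) = 6006
Paths hitting -4: 2^13 - 6006 = 2186
P = 2186/8192 = 1093/4096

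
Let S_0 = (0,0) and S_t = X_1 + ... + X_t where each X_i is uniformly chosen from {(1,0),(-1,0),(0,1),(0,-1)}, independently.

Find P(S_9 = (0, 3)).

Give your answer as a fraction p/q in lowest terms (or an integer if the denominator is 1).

Let h be the number of horizontal steps (so 9-h are vertical). To end at (0,3) need (h+0)/2 right-steps and ((9-h)+3)/2 up-steps.
Sum over h with 0 ≤ h ≤ 6, h ≡ 0 (mod 2), 9-h ≡ 1 (mod 2):
h=0: C(9,0)·C(0,0)·C(9,6) = 1·1·84 = 84
h=2: C(9,2)·C(2,1)·C(7,5) = 36·2·21 = 1512
h=4: C(9,4)·C(4,2)·C(5,4) = 126·6·5 = 3780
h=6: C(9,6)·C(6,3)·C(3,3) = 84·20·1 = 1680
Total favorable: 7056
Total paths: 4^9 = 262144
P = 7056/262144 = 441/16384

Answer: 441/16384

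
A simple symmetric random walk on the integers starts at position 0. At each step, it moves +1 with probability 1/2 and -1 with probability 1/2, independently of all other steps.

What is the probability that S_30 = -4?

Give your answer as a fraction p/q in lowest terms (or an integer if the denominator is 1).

Answer: 59879925/536870912

Derivation:
To reach position -4 after 30 steps: need 13 steps of +1 and 17 of -1.
Favorable paths: C(30,13) = 119759850
Total paths: 2^30 = 1073741824
P = 119759850/1073741824 = 59879925/536870912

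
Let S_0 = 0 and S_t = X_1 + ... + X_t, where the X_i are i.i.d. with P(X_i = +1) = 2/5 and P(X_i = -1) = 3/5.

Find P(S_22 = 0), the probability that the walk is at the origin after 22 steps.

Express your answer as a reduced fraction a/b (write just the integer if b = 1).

Answer: 255928652808192/2384185791015625

Derivation:
To be at 0 after 22 steps: need exactly 11 steps of +1 and 11 of -1.
Number of such sequences: C(22,11) = 705432
Each has probability (2/5)^11 · (3/5)^11 = 362797056/2384185791015625
P = 705432 · 362797056/2384185791015625 = 255928652808192/2384185791015625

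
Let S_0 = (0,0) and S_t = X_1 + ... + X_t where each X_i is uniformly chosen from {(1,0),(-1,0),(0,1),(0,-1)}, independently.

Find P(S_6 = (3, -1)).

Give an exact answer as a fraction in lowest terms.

Answer: 45/2048

Derivation:
Let h be the number of horizontal steps (so 6-h are vertical). To end at (3,-1) need (h+3)/2 right-steps and ((6-h)-1)/2 up-steps.
Sum over h with 3 ≤ h ≤ 5, h ≡ 1 (mod 2), 6-h ≡ 1 (mod 2):
h=3: C(6,3)·C(3,3)·C(3,1) = 20·1·3 = 60
h=5: C(6,5)·C(5,4)·C(1,0) = 6·5·1 = 30
Total favorable: 90
Total paths: 4^6 = 4096
P = 90/4096 = 45/2048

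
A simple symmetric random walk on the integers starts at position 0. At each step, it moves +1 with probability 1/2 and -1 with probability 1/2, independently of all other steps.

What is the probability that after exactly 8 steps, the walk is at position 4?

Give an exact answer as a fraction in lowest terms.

Answer: 7/64

Derivation:
To reach position 4 after 8 steps: need 6 steps of +1 and 2 of -1.
Favorable paths: C(8,6) = 28
Total paths: 2^8 = 256
P = 28/256 = 7/64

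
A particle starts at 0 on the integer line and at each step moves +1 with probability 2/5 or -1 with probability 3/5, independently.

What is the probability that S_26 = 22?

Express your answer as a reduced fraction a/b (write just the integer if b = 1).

To reach position 22 after 26 steps: need 24 steps of +1 and 2 steps of -1.
Number of such sequences: C(26,24) = 325
Each has probability (2/5)^24 · (3/5)^2 = 150994944/1490116119384765625
P = 325 · 150994944/1490116119384765625 = 1962934272/59604644775390625

Answer: 1962934272/59604644775390625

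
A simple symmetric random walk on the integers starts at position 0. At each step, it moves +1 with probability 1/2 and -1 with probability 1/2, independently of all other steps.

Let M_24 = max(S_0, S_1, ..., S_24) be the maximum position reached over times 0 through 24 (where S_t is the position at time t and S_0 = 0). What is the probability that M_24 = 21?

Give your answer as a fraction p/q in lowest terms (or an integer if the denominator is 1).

Let M_24 = max(S_0,...,S_24). Use the reflection principle: for j ≥ 1, #{paths with M_24 ≥ j} = #{S_24 ≥ j} + #{S_24 ≥ j+1}.
By reflection, #{M_24 ≥ 21} = #{S_24 ≥ 21} + #{S_24 ≥ 22} = 25 + 25 = 50.
#{M_24 ≥ 22} = #{S_24 ≥ 22} + #{S_24 ≥ 23} = 25 + 1 = 26.
#{M_24 = 21} = 50 - 26 = 24.
P(M_24 = 21) = 24/16777216 = 3/2097152

Answer: 3/2097152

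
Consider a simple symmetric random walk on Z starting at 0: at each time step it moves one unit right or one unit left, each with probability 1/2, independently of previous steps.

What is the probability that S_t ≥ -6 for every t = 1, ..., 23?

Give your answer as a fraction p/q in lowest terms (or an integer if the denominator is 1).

Answer: 3558491/4194304

Derivation:
Let f(t,s) = #length-t paths at position s with S_1..S_t all ≥ -6.
f(t,s) = f(t-1,s-1) + f(t-1,s+1) for s ≥ -6; f(t,s) = 0 for s < -6.
t=0: f(0,0)=1
t=1: f(1,-1)=1 f(1,1)=1
t=2: f(2,-2)=1 f(2,0)=2 f(2,2)=1
t=3: f(3,-3)=1 f(3,-1)=3 f(3,1)=3 f(3,3)=1
t=4: f(4,-4)=1 f(4,-2)=4 f(4,0)=6 f(4,2)=4 f(4,4)=1
t=5: f(5,-5)=1 f(5,-3)=5 f(5,-1)=10 f(5,1)=10 f(5,3)=5 f(5,5)=1
t=6: f(6,-6)=1 f(6,-4)=6 f(6,-2)=15 f(6,0)=20 f(6,2)=15 f(6,4)=6 f(6,6)=1
t=7: f(7,-5)=7 f(7,-3)=21 f(7,-1)=35 f(7,1)=35 f(7,3)=21 f(7,5)=7 f(7,7)=1
t=8: f(8,-6)=7 f(8,-4)=28 f(8,-2)=56 f(8,0)=70 f(8,2)=56 f(8,4)=28 f(8,6)=8 f(8,8)=1
t=9: f(9,-5)=35 f(9,-3)=84 f(9,-1)=126 f(9,1)=126 f(9,3)=84 f(9,5)=36 f(9,7)=9 f(9,9)=1
t=10: f(10,-6)=35 f(10,-4)=119 f(10,-2)=210 f(10,0)=252 f(10,2)=210 f(10,4)=120 f(10,6)=45 f(10,8)=10 f(10,10)=1
t=11: f(11,-5)=154 f(11,-3)=329 f(11,-1)=462 f(11,1)=462 f(11,3)=330 f(11,5)=165 f(11,7)=55 f(11,9)=11 f(11,11)=1
t=12: f(12,-6)=154 f(12,-4)=483 f(12,-2)=791 f(12,0)=924 f(12,2)=792 f(12,4)=495 f(12,6)=220 f(12,8)=66 f(12,10)=12 f(12,12)=1
t=13: f(13,-5)=637 f(13,-3)=1274 f(13,-1)=1715 f(13,1)=1716 f(13,3)=1287 f(13,5)=715 f(13,7)=286 f(13,9)=78 f(13,11)=13 f(13,13)=1
t=14: f(14,-6)=637 f(14,-4)=1911 f(14,-2)=2989 f(14,0)=3431 f(14,2)=3003 f(14,4)=2002 f(14,6)=1001 f(14,8)=364 f(14,10)=91 f(14,12)=14 f(14,14)=1
t=15: f(15,-5)=2548 f(15,-3)=4900 f(15,-1)=6420 f(15,1)=6434 f(15,3)=5005 f(15,5)=3003 f(15,7)=1365 f(15,9)=455 f(15,11)=105 f(15,13)=15 f(15,15)=1
t=16: f(16,-6)=2548 f(16,-4)=7448 f(16,-2)=11320 f(16,0)=12854 f(16,2)=11439 f(16,4)=8008 f(16,6)=4368 f(16,8)=1820 f(16,10)=560 f(16,12)=120 f(16,14)=16 f(16,16)=1
t=17: f(17,-5)=9996 f(17,-3)=18768 f(17,-1)=24174 f(17,1)=24293 f(17,3)=19447 f(17,5)=12376 f(17,7)=6188 f(17,9)=2380 f(17,11)=680 f(17,13)=136 f(17,15)=17 f(17,17)=1
t=18: f(18,-6)=9996 f(18,-4)=28764 f(18,-2)=42942 f(18,0)=48467 f(18,2)=43740 f(18,4)=31823 f(18,6)=18564 f(18,8)=8568 f(18,10)=3060 f(18,12)=816 f(18,14)=153 f(18,16)=18 f(18,18)=1
t=19: f(19,-5)=38760 f(19,-3)=71706 f(19,-1)=91409 f(19,1)=92207 f(19,3)=75563 f(19,5)=50387 f(19,7)=27132 f(19,9)=11628 f(19,11)=3876 f(19,13)=969 f(19,15)=171 f(19,17)=19 f(19,19)=1
t=20: f(20,-6)=38760 f(20,-4)=110466 f(20,-2)=163115 f(20,0)=183616 f(20,2)=167770 f(20,4)=125950 f(20,6)=77519 f(20,8)=38760 f(20,10)=15504 f(20,12)=4845 f(20,14)=1140 f(20,16)=190 f(20,18)=20 f(20,20)=1
t=21: f(21,-5)=149226 f(21,-3)=273581 f(21,-1)=346731 f(21,1)=351386 f(21,3)=293720 f(21,5)=203469 f(21,7)=116279 f(21,9)=54264 f(21,11)=20349 f(21,13)=5985 f(21,15)=1330 f(21,17)=210 f(21,19)=21 f(21,21)=1
t=22: f(22,-6)=149226 f(22,-4)=422807 f(22,-2)=620312 f(22,0)=698117 f(22,2)=645106 f(22,4)=497189 f(22,6)=319748 f(22,8)=170543 f(22,10)=74613 f(22,12)=26334 f(22,14)=7315 f(22,16)=1540 f(22,18)=231 f(22,20)=22 f(22,22)=1
t=23: f(23,-5)=572033 f(23,-3)=1043119 f(23,-1)=1318429 f(23,1)=1343223 f(23,3)=1142295 f(23,5)=816937 f(23,7)=490291 f(23,9)=245156 f(23,11)=100947 f(23,13)=33649 f(23,15)=8855 f(23,17)=1771 f(23,19)=253 f(23,21)=23 f(23,23)=1
Σ_s f(23,s) = 7116982
P = 7116982/8388608 = 3558491/4194304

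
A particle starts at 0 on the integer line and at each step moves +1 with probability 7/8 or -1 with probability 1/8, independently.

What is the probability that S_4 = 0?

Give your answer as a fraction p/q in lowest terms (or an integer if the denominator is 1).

To be at 0 after 4 steps: need exactly 2 steps of +1 and 2 of -1.
Number of such sequences: C(4,2) = 6
Each has probability (7/8)^2 · (1/8)^2 = 49/4096
P = 6 · 49/4096 = 147/2048

Answer: 147/2048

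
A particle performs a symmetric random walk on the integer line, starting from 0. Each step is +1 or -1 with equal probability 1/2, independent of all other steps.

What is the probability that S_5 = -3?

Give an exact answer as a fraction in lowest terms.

To reach position -3 after 5 steps: need 1 step of +1 and 4 of -1.
Favorable paths: C(5,1) = 5
Total paths: 2^5 = 32
P = 5/32 = 5/32

Answer: 5/32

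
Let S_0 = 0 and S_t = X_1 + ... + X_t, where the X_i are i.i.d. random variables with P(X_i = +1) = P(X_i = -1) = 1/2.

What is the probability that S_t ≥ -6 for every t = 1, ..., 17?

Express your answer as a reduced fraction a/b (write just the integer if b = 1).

Answer: 14807/16384

Derivation:
Let f(t,s) = #length-t paths at position s with S_1..S_t all ≥ -6.
f(t,s) = f(t-1,s-1) + f(t-1,s+1) for s ≥ -6; f(t,s) = 0 for s < -6.
t=0: f(0,0)=1
t=1: f(1,-1)=1 f(1,1)=1
t=2: f(2,-2)=1 f(2,0)=2 f(2,2)=1
t=3: f(3,-3)=1 f(3,-1)=3 f(3,1)=3 f(3,3)=1
t=4: f(4,-4)=1 f(4,-2)=4 f(4,0)=6 f(4,2)=4 f(4,4)=1
t=5: f(5,-5)=1 f(5,-3)=5 f(5,-1)=10 f(5,1)=10 f(5,3)=5 f(5,5)=1
t=6: f(6,-6)=1 f(6,-4)=6 f(6,-2)=15 f(6,0)=20 f(6,2)=15 f(6,4)=6 f(6,6)=1
t=7: f(7,-5)=7 f(7,-3)=21 f(7,-1)=35 f(7,1)=35 f(7,3)=21 f(7,5)=7 f(7,7)=1
t=8: f(8,-6)=7 f(8,-4)=28 f(8,-2)=56 f(8,0)=70 f(8,2)=56 f(8,4)=28 f(8,6)=8 f(8,8)=1
t=9: f(9,-5)=35 f(9,-3)=84 f(9,-1)=126 f(9,1)=126 f(9,3)=84 f(9,5)=36 f(9,7)=9 f(9,9)=1
t=10: f(10,-6)=35 f(10,-4)=119 f(10,-2)=210 f(10,0)=252 f(10,2)=210 f(10,4)=120 f(10,6)=45 f(10,8)=10 f(10,10)=1
t=11: f(11,-5)=154 f(11,-3)=329 f(11,-1)=462 f(11,1)=462 f(11,3)=330 f(11,5)=165 f(11,7)=55 f(11,9)=11 f(11,11)=1
t=12: f(12,-6)=154 f(12,-4)=483 f(12,-2)=791 f(12,0)=924 f(12,2)=792 f(12,4)=495 f(12,6)=220 f(12,8)=66 f(12,10)=12 f(12,12)=1
t=13: f(13,-5)=637 f(13,-3)=1274 f(13,-1)=1715 f(13,1)=1716 f(13,3)=1287 f(13,5)=715 f(13,7)=286 f(13,9)=78 f(13,11)=13 f(13,13)=1
t=14: f(14,-6)=637 f(14,-4)=1911 f(14,-2)=2989 f(14,0)=3431 f(14,2)=3003 f(14,4)=2002 f(14,6)=1001 f(14,8)=364 f(14,10)=91 f(14,12)=14 f(14,14)=1
t=15: f(15,-5)=2548 f(15,-3)=4900 f(15,-1)=6420 f(15,1)=6434 f(15,3)=5005 f(15,5)=3003 f(15,7)=1365 f(15,9)=455 f(15,11)=105 f(15,13)=15 f(15,15)=1
t=16: f(16,-6)=2548 f(16,-4)=7448 f(16,-2)=11320 f(16,0)=12854 f(16,2)=11439 f(16,4)=8008 f(16,6)=4368 f(16,8)=1820 f(16,10)=560 f(16,12)=120 f(16,14)=16 f(16,16)=1
t=17: f(17,-5)=9996 f(17,-3)=18768 f(17,-1)=24174 f(17,1)=24293 f(17,3)=19447 f(17,5)=12376 f(17,7)=6188 f(17,9)=2380 f(17,11)=680 f(17,13)=136 f(17,15)=17 f(17,17)=1
Σ_s f(17,s) = 118456
P = 118456/131072 = 14807/16384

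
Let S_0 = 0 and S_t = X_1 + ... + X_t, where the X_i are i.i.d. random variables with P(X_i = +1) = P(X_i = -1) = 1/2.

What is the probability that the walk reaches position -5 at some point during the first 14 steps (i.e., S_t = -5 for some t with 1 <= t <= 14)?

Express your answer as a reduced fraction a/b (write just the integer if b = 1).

Count via complement. Let g(t,s) = #length-t paths at position s with S_1..S_t all ≠ -5.
g(t,s) = g(t-1,s-1) + g(t-1,s+1) for s ≠ -5; g(t,-5) = 0.
t=0: g(0,0)=1
t=1: g(1,-1)=1 g(1,1)=1
t=2: g(2,-2)=1 g(2,0)=2 g(2,2)=1
t=3: g(3,-3)=1 g(3,-1)=3 g(3,1)=3 g(3,3)=1
t=4: g(4,-4)=1 g(4,-2)=4 g(4,0)=6 g(4,2)=4 g(4,4)=1
t=5: g(5,-3)=5 g(5,-1)=10 g(5,1)=10 g(5,3)=5 g(5,5)=1
t=6: g(6,-4)=5 g(6,-2)=15 g(6,0)=20 g(6,2)=15 g(6,4)=6 g(6,6)=1
t=7: g(7,-3)=20 g(7,-1)=35 g(7,1)=35 g(7,3)=21 g(7,5)=7 g(7,7)=1
t=8: g(8,-4)=20 g(8,-2)=55 g(8,0)=70 g(8,2)=56 g(8,4)=28 g(8,6)=8 g(8,8)=1
t=9: g(9,-3)=75 g(9,-1)=125 g(9,1)=126 g(9,3)=84 g(9,5)=36 g(9,7)=9 g(9,9)=1
t=10: g(10,-4)=75 g(10,-2)=200 g(10,0)=251 g(10,2)=210 g(10,4)=120 g(10,6)=45 g(10,8)=10 g(10,10)=1
t=11: g(11,-3)=275 g(11,-1)=451 g(11,1)=461 g(11,3)=330 g(11,5)=165 g(11,7)=55 g(11,9)=11 g(11,11)=1
t=12: g(12,-4)=275 g(12,-2)=726 g(12,0)=912 g(12,2)=791 g(12,4)=495 g(12,6)=220 g(12,8)=66 g(12,10)=12 g(12,12)=1
t=13: g(13,-3)=1001 g(13,-1)=1638 g(13,1)=1703 g(13,3)=1286 g(13,5)=715 g(13,7)=286 g(13,9)=78 g(13,11)=13 g(13,13)=1
t=14: g(14,-4)=1001 g(14,-2)=2639 g(14,0)=3341 g(14,2)=2989 g(14,4)=2001 g(14,6)=1001 g(14,8)=364 g(14,10)=91 g(14,12)=14 g(14,14)=1
Paths never hitting -5: Σ_s g(14,s) = 13442
Paths hitting -5: 2^14 - 13442 = 2942
P = 2942/16384 = 1471/8192

Answer: 1471/8192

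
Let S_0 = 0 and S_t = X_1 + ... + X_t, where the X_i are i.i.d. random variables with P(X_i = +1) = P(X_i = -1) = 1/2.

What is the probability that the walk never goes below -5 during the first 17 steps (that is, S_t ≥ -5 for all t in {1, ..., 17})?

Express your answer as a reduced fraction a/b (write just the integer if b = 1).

Answer: 28067/32768

Derivation:
Let f(t,s) = #length-t paths at position s with S_1..S_t all ≥ -5.
f(t,s) = f(t-1,s-1) + f(t-1,s+1) for s ≥ -5; f(t,s) = 0 for s < -5.
t=0: f(0,0)=1
t=1: f(1,-1)=1 f(1,1)=1
t=2: f(2,-2)=1 f(2,0)=2 f(2,2)=1
t=3: f(3,-3)=1 f(3,-1)=3 f(3,1)=3 f(3,3)=1
t=4: f(4,-4)=1 f(4,-2)=4 f(4,0)=6 f(4,2)=4 f(4,4)=1
t=5: f(5,-5)=1 f(5,-3)=5 f(5,-1)=10 f(5,1)=10 f(5,3)=5 f(5,5)=1
t=6: f(6,-4)=6 f(6,-2)=15 f(6,0)=20 f(6,2)=15 f(6,4)=6 f(6,6)=1
t=7: f(7,-5)=6 f(7,-3)=21 f(7,-1)=35 f(7,1)=35 f(7,3)=21 f(7,5)=7 f(7,7)=1
t=8: f(8,-4)=27 f(8,-2)=56 f(8,0)=70 f(8,2)=56 f(8,4)=28 f(8,6)=8 f(8,8)=1
t=9: f(9,-5)=27 f(9,-3)=83 f(9,-1)=126 f(9,1)=126 f(9,3)=84 f(9,5)=36 f(9,7)=9 f(9,9)=1
t=10: f(10,-4)=110 f(10,-2)=209 f(10,0)=252 f(10,2)=210 f(10,4)=120 f(10,6)=45 f(10,8)=10 f(10,10)=1
t=11: f(11,-5)=110 f(11,-3)=319 f(11,-1)=461 f(11,1)=462 f(11,3)=330 f(11,5)=165 f(11,7)=55 f(11,9)=11 f(11,11)=1
t=12: f(12,-4)=429 f(12,-2)=780 f(12,0)=923 f(12,2)=792 f(12,4)=495 f(12,6)=220 f(12,8)=66 f(12,10)=12 f(12,12)=1
t=13: f(13,-5)=429 f(13,-3)=1209 f(13,-1)=1703 f(13,1)=1715 f(13,3)=1287 f(13,5)=715 f(13,7)=286 f(13,9)=78 f(13,11)=13 f(13,13)=1
t=14: f(14,-4)=1638 f(14,-2)=2912 f(14,0)=3418 f(14,2)=3002 f(14,4)=2002 f(14,6)=1001 f(14,8)=364 f(14,10)=91 f(14,12)=14 f(14,14)=1
t=15: f(15,-5)=1638 f(15,-3)=4550 f(15,-1)=6330 f(15,1)=6420 f(15,3)=5004 f(15,5)=3003 f(15,7)=1365 f(15,9)=455 f(15,11)=105 f(15,13)=15 f(15,15)=1
t=16: f(16,-4)=6188 f(16,-2)=10880 f(16,0)=12750 f(16,2)=11424 f(16,4)=8007 f(16,6)=4368 f(16,8)=1820 f(16,10)=560 f(16,12)=120 f(16,14)=16 f(16,16)=1
t=17: f(17,-5)=6188 f(17,-3)=17068 f(17,-1)=23630 f(17,1)=24174 f(17,3)=19431 f(17,5)=12375 f(17,7)=6188 f(17,9)=2380 f(17,11)=680 f(17,13)=136 f(17,15)=17 f(17,17)=1
Σ_s f(17,s) = 112268
P = 112268/131072 = 28067/32768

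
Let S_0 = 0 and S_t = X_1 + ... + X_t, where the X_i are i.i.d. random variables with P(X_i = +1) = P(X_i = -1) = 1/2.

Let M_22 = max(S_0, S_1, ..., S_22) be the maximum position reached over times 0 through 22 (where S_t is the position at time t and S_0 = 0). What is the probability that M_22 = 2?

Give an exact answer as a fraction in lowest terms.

Let M_22 = max(S_0,...,S_22). Use the reflection principle: for j ≥ 1, #{paths with M_22 ≥ j} = #{S_22 ≥ j} + #{S_22 ≥ j+1}.
By reflection, #{M_22 ≥ 2} = #{S_22 ≥ 2} + #{S_22 ≥ 3} = 1744436 + 1097790 = 2842226.
#{M_22 ≥ 3} = #{S_22 ≥ 3} + #{S_22 ≥ 4} = 1097790 + 1097790 = 2195580.
#{M_22 = 2} = 2842226 - 2195580 = 646646.
P(M_22 = 2) = 646646/4194304 = 323323/2097152

Answer: 323323/2097152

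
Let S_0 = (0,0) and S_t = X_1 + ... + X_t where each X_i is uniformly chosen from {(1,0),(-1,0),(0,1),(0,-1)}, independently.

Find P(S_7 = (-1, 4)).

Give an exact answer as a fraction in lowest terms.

Let h be the number of horizontal steps (so 7-h are vertical). To end at (-1,4) need (h-1)/2 right-steps and ((7-h)+4)/2 up-steps.
Sum over h with 1 ≤ h ≤ 3, h ≡ 1 (mod 2), 7-h ≡ 0 (mod 2):
h=1: C(7,1)·C(1,0)·C(6,5) = 7·1·6 = 42
h=3: C(7,3)·C(3,1)·C(4,4) = 35·3·1 = 105
Total favorable: 147
Total paths: 4^7 = 16384
P = 147/16384 = 147/16384

Answer: 147/16384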